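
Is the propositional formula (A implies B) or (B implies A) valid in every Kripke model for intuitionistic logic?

This is the Gödel–Dummett linearity axiom, which is not intuitionistically valid.
A Kripke countermodel: worlds s0, s1, s2; order generated by s0 <= s1, s0 <= s2; atoms true at each world — s0:{}; s1:{A}; s2:{B}.
s0 does not force (A implies B) or (B implies A): neither disjunct is forced at s0.
s0 does not force A implies B: at the accessible world s1, s1 forces A but s1 does not force B.
s1 lacks atom B, so s1 does not force B.
So the root s0 does not force the formula.

No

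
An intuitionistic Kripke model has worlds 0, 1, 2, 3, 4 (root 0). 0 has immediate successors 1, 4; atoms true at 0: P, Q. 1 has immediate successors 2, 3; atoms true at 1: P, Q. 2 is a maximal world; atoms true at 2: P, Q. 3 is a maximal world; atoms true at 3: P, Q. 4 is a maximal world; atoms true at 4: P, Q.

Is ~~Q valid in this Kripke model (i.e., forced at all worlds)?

Yes

0 ||- ~~Q: no world accessible from 0 forces ~Q.
Since the root 0 forces ~~Q and forcing is persistent (monotone upward), every world forces it.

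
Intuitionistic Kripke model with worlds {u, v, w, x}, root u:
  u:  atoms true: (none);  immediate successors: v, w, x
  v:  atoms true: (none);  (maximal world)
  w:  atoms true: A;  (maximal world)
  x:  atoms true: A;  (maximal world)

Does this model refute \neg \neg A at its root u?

Yes

u \nVdash \neg \neg A since v is accessible from u and v \Vdash \neg A.
v \Vdash \neg A: no world accessible from v forces A.
So the root u does not force \neg \neg A; the model is a countermodel.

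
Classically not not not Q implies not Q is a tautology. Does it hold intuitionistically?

This is triple-negation reduction, which is intuitionistically derivable.
Assume not not not Q and suppose Q. Then not not Q (double-negation introduction), contradicting not not not Q. So not Q.

Yes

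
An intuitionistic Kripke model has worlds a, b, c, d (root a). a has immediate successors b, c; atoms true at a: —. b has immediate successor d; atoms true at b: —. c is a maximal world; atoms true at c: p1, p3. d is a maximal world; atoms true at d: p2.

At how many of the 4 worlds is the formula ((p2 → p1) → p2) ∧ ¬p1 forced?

2

a: does not force it — a ⊮ ((p2 → p1) → p2) ∧ ¬p1 since a fails (p2 → p1) → p2.
b: forces it.
c: does not force it — c ⊮ ((p2 → p1) → p2) ∧ ¬p1 since c fails (p2 → p1) → p2.
d: forces it.
Worlds forcing the formula: {b, d}.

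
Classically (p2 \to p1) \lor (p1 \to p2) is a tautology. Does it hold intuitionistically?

No

This is the Gödel–Dummett linearity axiom, which is not intuitionistically valid.
A Kripke countermodel: worlds w0, w1, w2; order generated by w0 \le w1, w0 \le w2; atoms true at each world — w0:{}; w1:{p2}; w2:{p1}.
w0 \nVdash (p2 \to p1) \lor (p1 \to p2): neither disjunct is forced at w0.
w0 \nVdash p2 \to p1: at the accessible world w1, w1 \Vdash p2 but w1 \nVdash p1.
w1 lacks atom p1, so w1 \nVdash p1.
So the root w0 does not force the formula.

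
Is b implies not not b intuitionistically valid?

Yes

This is double-negation introduction, which is intuitionistically derivable.
If a world forces b then every accessible world forces b (persistence), so none forces not b; hence not not b.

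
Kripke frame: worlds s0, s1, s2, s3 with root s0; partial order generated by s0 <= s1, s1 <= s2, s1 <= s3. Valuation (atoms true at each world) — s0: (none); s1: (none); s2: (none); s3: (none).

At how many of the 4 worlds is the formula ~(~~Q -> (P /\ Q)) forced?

s0: does not force it — s0 ||-/- ~(~~Q -> (P /\ Q)) since s0 is accessible from s0 and s0 ||- ~~Q -> (P /\ Q).
s1: does not force it — s1 ||-/- ~(~~Q -> (P /\ Q)) since s1 is accessible from s1 and s1 ||- ~~Q -> (P /\ Q).
s2: does not force it — s2 ||-/- ~(~~Q -> (P /\ Q)) since s2 is accessible from s2 and s2 ||- ~~Q -> (P /\ Q).
s3: does not force it.
Worlds forcing the formula: { }.

0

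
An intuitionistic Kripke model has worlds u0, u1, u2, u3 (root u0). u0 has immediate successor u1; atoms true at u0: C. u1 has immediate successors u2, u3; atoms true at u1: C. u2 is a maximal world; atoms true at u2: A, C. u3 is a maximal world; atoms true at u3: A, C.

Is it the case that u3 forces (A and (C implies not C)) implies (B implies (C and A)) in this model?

Yes

u3 forces (A and (C implies not C)) implies (B implies (C and A)) vacuously: no world accessible from u3 forces the antecedent A and (C implies not C).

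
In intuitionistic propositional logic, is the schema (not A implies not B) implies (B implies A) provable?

No

This is the converse of contraposition, which is not intuitionistically valid.
A Kripke countermodel: worlds u0, u1; order generated by u0 <= u1; atoms true at each world — u0:{B}; u1:{A,B}.
u0 does not force (not A implies not B) implies (B implies A): already at u0 itself, u0 forces not A implies not B but u0 does not force B implies A.
u0 does not force B implies A: already at u0 itself, u0 forces B but u0 does not force A.
u0 lacks atom A, so u0 does not force A.
So the root u0 does not force the formula.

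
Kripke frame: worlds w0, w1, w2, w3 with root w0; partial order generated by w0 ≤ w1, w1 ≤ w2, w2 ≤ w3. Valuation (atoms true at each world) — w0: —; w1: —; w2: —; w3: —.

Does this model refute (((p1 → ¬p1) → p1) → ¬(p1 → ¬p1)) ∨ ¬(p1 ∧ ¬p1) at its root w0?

No

w0 ⊩ (((p1 → ¬p1) → p1) → ¬(p1 → ¬p1)) ∨ ¬(p1 ∧ ¬p1) via the disjunct ((p1 → ¬p1) → p1) → ¬(p1 → ¬p1).
So the root w0 forces (((p1 → ¬p1) → p1) → ¬(p1 → ¬p1)) ∨ ¬(p1 ∧ ¬p1); the model is not a countermodel.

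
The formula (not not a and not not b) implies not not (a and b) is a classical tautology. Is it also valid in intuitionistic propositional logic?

Yes

This is the distribution of double negation over conjunction, which is intuitionistically derivable.
Assume not not a, not not b, and not (a and b). From a we'd get not b (since a and b is refuted), contradicting not not b; so not a, contradicting not not a.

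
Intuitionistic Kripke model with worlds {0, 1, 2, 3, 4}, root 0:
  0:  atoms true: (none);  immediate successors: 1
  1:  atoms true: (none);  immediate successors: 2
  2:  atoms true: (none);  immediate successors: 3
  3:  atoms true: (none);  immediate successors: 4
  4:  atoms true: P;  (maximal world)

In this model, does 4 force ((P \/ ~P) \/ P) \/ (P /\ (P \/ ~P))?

Yes

4 ||- ((P \/ ~P) \/ P) \/ (P /\ (P \/ ~P)) via the disjunct (P \/ ~P) \/ P.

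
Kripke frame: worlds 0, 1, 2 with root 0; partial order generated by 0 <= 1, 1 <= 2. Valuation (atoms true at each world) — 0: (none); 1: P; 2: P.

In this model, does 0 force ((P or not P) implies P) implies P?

0 does not force ((P or not P) implies P) implies P: already at 0 itself, 0 forces (P or not P) implies P but 0 does not force P.
0 lacks atom P, so 0 does not force P.

No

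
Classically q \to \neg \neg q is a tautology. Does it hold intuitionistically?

Yes

This is double-negation introduction, which is intuitionistically derivable.
If a world forces q then every accessible world forces q (persistence), so none forces \neg q; hence \neg \neg q.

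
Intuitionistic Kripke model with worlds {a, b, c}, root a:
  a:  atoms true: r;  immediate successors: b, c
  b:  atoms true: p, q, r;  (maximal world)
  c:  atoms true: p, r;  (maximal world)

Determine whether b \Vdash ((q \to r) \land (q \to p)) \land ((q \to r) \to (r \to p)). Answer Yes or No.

Yes

b \Vdash ((q \to r) \land (q \to p)) \land ((q \to r) \to (r \to p)) since b forces both conjuncts.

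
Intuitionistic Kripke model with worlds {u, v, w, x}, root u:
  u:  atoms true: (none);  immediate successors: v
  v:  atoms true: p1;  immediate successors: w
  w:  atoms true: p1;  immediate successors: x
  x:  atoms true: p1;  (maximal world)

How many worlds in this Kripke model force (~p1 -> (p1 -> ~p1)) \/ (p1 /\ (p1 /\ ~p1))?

u: forces it.
v: forces it.
w: forces it.
x: forces it.
Worlds forcing the formula: {u, v, w, x}.

4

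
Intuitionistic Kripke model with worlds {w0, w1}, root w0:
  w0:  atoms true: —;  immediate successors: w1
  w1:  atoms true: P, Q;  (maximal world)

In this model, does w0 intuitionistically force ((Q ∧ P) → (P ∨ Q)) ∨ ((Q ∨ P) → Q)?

Yes

w0 ⊩ ((Q ∧ P) → (P ∨ Q)) ∨ ((Q ∨ P) → Q) via the disjunct (Q ∧ P) → (P ∨ Q).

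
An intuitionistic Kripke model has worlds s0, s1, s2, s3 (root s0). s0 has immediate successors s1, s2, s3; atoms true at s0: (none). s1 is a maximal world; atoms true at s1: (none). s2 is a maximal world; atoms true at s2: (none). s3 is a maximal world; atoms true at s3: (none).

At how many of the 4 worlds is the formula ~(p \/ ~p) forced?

0

s0: does not force it — s0 ||-/- ~(p \/ ~p) since s0 is accessible from s0 and s0 ||- p \/ ~p.
s1: does not force it.
s2: does not force it.
s3: does not force it.
Worlds forcing the formula: { }.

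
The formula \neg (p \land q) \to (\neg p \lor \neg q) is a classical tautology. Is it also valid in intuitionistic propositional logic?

This is the constructively invalid direction of De Morgan's law for conjunction, which is not intuitionistically valid.
A Kripke countermodel: worlds u0, u1, u2; order generated by u0 \le u1, u0 \le u2; atoms true at each world — u0:{}; u1:{p}; u2:{q}.
u0 \nVdash \neg (p \land q) \to (\neg p \lor \neg q): already at u0 itself, u0 \Vdash \neg (p \land q) but u0 \nVdash \neg p \lor \neg q.
u0 \nVdash \neg p \lor \neg q: neither disjunct is forced at u0.
u0 \nVdash \neg p since u1 is accessible from u0 and u1 \Vdash p.
So the root u0 does not force the formula.

No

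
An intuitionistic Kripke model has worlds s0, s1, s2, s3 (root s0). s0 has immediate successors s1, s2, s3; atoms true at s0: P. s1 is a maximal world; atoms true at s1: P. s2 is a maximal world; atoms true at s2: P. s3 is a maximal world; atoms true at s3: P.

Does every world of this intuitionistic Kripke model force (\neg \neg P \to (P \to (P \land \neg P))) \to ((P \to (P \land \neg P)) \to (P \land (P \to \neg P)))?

s0 \Vdash (\neg \neg P \to (P \to (P \land \neg P))) \to ((P \to (P \land \neg P)) \to (P \land (P \to \neg P))) vacuously: no world accessible from s0 forces the antecedent \neg \neg P \to (P \to (P \land \neg P)).
Since the root s0 forces (\neg \neg P \to (P \to (P \land \neg P))) \to ((P \to (P \land \neg P)) \to (P \land (P \to \neg P))) and forcing is persistent (monotone upward), every world forces it.

Yes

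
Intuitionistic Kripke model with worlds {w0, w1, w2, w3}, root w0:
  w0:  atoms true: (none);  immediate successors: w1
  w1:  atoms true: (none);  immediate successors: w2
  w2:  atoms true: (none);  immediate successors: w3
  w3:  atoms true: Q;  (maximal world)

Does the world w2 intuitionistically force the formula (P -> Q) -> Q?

w2 ||-/- (P -> Q) -> Q: already at w2 itself, w2 ||- P -> Q but w2 ||-/- Q.
w2 lacks atom Q, so w2 ||-/- Q.

No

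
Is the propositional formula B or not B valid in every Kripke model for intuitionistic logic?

No

This is the law of excluded middle, which is not intuitionistically valid.
A Kripke countermodel: worlds s0, s1; order generated by s0 <= s1; atoms true at each world — s0:{}; s1:{B}.
s0 does not force B or not B: neither disjunct is forced at s0.
s0 lacks atom B, so s0 does not force B.
So the root s0 does not force the formula.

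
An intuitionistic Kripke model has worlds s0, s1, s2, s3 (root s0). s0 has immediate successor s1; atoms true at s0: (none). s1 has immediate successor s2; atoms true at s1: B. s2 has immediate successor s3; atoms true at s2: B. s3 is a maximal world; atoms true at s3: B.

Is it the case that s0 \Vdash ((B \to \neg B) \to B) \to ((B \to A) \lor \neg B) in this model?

No

s0 \nVdash ((B \to \neg B) \to B) \to ((B \to A) \lor \neg B): already at s0 itself, s0 \Vdash (B \to \neg B) \to B but s0 \nVdash (B \to A) \lor \neg B.
s0 \nVdash (B \to A) \lor \neg B: neither disjunct is forced at s0.
s0 \nVdash B \to A: at the accessible world s1, s1 \Vdash B but s1 \nVdash A.
s1 lacks atom A, so s1 \nVdash A.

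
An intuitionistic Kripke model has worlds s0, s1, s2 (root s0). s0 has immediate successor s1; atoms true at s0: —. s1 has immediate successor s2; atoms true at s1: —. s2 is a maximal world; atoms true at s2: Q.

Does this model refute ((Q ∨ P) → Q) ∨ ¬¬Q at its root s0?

s0 ⊩ ((Q ∨ P) → Q) ∨ ¬¬Q via the disjunct (Q ∨ P) → Q.
So the root s0 forces ((Q ∨ P) → Q) ∨ ¬¬Q; the model is not a countermodel.

No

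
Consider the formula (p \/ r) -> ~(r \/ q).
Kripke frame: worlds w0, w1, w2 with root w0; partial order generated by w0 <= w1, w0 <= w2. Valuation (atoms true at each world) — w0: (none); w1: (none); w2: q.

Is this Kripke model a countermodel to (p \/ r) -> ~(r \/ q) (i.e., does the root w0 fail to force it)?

w0 ||- (p \/ r) -> ~(r \/ q) vacuously: no world accessible from w0 forces the antecedent p \/ r.
So the root w0 forces (p \/ r) -> ~(r \/ q); the model is not a countermodel.

No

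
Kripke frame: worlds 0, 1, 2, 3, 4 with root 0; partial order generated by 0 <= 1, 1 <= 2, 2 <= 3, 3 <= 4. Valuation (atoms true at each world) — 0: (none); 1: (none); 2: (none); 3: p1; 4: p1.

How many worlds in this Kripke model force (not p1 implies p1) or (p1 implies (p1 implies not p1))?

0: forces it.
1: forces it.
2: forces it.
3: forces it.
4: forces it.
Worlds forcing the formula: {0, 1, 2, 3, 4}.

5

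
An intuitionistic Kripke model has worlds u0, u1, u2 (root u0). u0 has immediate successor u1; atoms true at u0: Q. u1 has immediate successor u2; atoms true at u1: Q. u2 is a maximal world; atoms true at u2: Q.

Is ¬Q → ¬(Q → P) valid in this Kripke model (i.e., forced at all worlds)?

Yes

u0 ⊩ ¬Q → ¬(Q → P) vacuously: no world accessible from u0 forces the antecedent ¬Q.
Since the root u0 forces ¬Q → ¬(Q → P) and forcing is persistent (monotone upward), every world forces it.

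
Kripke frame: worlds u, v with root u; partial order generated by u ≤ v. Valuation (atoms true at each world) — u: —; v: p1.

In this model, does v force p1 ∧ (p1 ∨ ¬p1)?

Yes

v ⊩ p1 ∧ (p1 ∨ ¬p1) since v forces both conjuncts.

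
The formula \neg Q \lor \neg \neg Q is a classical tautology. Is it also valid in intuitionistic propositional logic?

No

This is the weak law of excluded middle, which is not intuitionistically valid.
A Kripke countermodel: worlds w0, w1, w2; order generated by w0 \le w1, w0 \le w2; atoms true at each world — w0:{}; w1:{Q}; w2:{}.
w0 \nVdash \neg Q \lor \neg \neg Q: neither disjunct is forced at w0.
w0 \nVdash \neg Q since w1 is accessible from w0 and w1 \Vdash Q.
So the root w0 does not force the formula.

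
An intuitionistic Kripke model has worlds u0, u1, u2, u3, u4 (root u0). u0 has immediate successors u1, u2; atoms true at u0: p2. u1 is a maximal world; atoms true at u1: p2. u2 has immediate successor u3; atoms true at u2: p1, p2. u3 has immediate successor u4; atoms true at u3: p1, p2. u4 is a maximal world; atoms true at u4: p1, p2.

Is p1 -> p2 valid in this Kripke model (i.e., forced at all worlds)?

u0 ||- p1 -> p2: every world accessible from u0 that forces p1 (namely u2, u3, u4) also forces p2.
Since the root u0 forces p1 -> p2 and forcing is persistent (monotone upward), every world forces it.

Yes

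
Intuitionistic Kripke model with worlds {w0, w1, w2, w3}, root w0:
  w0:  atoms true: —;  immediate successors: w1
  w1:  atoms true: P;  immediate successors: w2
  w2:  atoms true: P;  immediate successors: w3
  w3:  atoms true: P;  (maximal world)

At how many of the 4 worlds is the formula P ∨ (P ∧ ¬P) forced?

3

w0: does not force it — w0 ⊮ P ∨ (P ∧ ¬P): neither disjunct is forced at w0.
w1: forces it.
w2: forces it.
w3: forces it.
Worlds forcing the formula: {w1, w2, w3}.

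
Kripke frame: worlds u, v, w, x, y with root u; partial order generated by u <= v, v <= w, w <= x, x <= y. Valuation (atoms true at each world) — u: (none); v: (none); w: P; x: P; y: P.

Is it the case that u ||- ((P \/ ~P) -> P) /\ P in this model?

No

u ||-/- ((P \/ ~P) -> P) /\ P since u fails P.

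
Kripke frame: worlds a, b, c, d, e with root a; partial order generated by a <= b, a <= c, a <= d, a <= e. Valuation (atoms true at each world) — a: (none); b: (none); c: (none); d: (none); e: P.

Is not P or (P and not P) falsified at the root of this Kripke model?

Yes

a does not force not P or (P and not P): neither disjunct is forced at a.
a does not force not P since e is accessible from a and e forces P.
So the root a does not force not P or (P and not P); the model is a countermodel.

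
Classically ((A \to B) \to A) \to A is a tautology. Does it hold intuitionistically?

No

This is Peirce's law, which is not intuitionistically valid.
A Kripke countermodel: worlds a, b; order generated by a \le b; atoms true at each world — a:{}; b:{A}.
a \nVdash ((A \to B) \to A) \to A: already at a itself, a \Vdash (A \to B) \to A but a \nVdash A.
a lacks atom A, so a \nVdash A.
So the root a does not force the formula.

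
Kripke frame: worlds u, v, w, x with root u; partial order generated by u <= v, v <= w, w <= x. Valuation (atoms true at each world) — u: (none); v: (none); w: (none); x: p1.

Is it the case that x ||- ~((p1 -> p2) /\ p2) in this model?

x ||- ~((p1 -> p2) /\ p2): no world accessible from x forces (p1 -> p2) /\ p2.

Yes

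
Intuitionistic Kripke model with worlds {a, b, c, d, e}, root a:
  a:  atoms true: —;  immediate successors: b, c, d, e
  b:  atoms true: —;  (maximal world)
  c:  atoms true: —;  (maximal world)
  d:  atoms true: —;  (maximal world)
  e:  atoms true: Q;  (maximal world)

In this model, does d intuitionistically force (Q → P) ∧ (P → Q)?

Yes

d ⊩ (Q → P) ∧ (P → Q) since d forces both conjuncts.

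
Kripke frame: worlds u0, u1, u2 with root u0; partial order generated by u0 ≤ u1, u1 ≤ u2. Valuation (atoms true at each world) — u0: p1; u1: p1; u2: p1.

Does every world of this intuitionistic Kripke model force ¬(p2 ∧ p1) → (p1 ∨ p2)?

u0 ⊩ ¬(p2 ∧ p1) → (p1 ∨ p2): every world accessible from u0 that forces ¬(p2 ∧ p1) (namely u0, u1, u2) also forces p1 ∨ p2.
Since the root u0 forces ¬(p2 ∧ p1) → (p1 ∨ p2) and forcing is persistent (monotone upward), every world forces it.

Yes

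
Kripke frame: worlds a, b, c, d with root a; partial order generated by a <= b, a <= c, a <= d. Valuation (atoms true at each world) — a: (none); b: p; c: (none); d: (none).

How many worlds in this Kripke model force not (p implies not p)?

a: does not force it — a does not force not (p implies not p) since c is accessible from a and c forces p implies not p.
b: forces it.
c: does not force it.
d: does not force it.
Worlds forcing the formula: {b}.

1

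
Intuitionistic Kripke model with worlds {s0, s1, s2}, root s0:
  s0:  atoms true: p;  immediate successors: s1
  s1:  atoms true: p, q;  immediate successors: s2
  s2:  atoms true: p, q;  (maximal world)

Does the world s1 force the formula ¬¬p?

Yes

s1 ⊩ ¬¬p: no world accessible from s1 forces ¬p.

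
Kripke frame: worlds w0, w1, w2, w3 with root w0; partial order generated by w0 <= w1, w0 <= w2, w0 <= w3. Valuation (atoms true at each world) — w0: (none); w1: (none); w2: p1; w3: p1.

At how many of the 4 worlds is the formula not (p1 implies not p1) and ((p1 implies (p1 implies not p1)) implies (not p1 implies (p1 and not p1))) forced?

2

w0: does not force it — w0 does not force not (p1 implies not p1) and ((p1 implies (p1 implies not p1)) implies (not p1 implies (p1 and not p1))) since w0 fails not (p1 implies not p1).
w1: does not force it.
w2: forces it.
w3: forces it.
Worlds forcing the formula: {w2, w3}.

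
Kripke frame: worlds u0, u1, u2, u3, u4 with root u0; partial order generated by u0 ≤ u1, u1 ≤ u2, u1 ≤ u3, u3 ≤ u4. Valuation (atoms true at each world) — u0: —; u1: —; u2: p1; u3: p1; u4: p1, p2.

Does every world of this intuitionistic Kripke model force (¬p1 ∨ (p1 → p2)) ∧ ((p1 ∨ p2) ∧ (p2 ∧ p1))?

Not every world: u0 ⊮ (¬p1 ∨ (p1 → p2)) ∧ ((p1 ∨ p2) ∧ (p2 ∧ p1)).
u0 ⊮ (¬p1 ∨ (p1 → p2)) ∧ ((p1 ∨ p2) ∧ (p2 ∧ p1)) since u0 fails ¬p1 ∨ (p1 → p2).

No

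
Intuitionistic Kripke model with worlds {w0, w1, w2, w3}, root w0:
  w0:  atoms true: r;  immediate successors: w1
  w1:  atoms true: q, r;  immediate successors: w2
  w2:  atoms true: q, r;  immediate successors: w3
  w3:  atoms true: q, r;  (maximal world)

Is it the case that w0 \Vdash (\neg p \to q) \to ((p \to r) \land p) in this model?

No

w0 \nVdash (\neg p \to q) \to ((p \to r) \land p): at the accessible world w1, w1 \Vdash \neg p \to q but w1 \nVdash (p \to r) \land p.
w1 \nVdash (p \to r) \land p since w1 fails p.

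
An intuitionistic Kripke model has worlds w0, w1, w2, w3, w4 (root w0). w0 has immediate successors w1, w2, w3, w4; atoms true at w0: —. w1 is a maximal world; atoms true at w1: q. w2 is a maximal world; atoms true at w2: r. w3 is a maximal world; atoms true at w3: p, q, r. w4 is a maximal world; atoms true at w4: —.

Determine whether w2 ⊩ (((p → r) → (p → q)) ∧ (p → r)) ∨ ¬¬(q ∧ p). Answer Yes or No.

w2 ⊩ (((p → r) → (p → q)) ∧ (p → r)) ∨ ¬¬(q ∧ p) via the disjunct ((p → r) → (p → q)) ∧ (p → r).

Yes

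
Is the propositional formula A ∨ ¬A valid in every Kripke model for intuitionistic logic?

No

This is the law of excluded middle, which is not intuitionistically valid.
A Kripke countermodel: worlds s0, s1; order generated by s0 ≤ s1; atoms true at each world — s0:{}; s1:{A}.
s0 ⊮ A ∨ ¬A: neither disjunct is forced at s0.
s0 lacks atom A, so s0 ⊮ A.
So the root s0 does not force the formula.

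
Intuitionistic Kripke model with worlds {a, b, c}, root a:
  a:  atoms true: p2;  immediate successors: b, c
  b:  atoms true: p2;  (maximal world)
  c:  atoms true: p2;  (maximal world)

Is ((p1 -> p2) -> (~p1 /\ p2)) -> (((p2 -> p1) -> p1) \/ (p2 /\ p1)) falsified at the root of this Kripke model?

No

a ||- ((p1 -> p2) -> (~p1 /\ p2)) -> (((p2 -> p1) -> p1) \/ (p2 /\ p1)): every world accessible from a that forces (p1 -> p2) -> (~p1 /\ p2) (namely a, b, c) also forces ((p2 -> p1) -> p1) \/ (p2 /\ p1).
So the root a forces ((p1 -> p2) -> (~p1 /\ p2)) -> (((p2 -> p1) -> p1) \/ (p2 /\ p1)); the model is not a countermodel.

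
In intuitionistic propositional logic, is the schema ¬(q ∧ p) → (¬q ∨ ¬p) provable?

This is the constructively invalid direction of De Morgan's law for conjunction, which is not intuitionistically valid.
A Kripke countermodel: worlds w0, w1, w2; order generated by w0 ≤ w1, w0 ≤ w2; atoms true at each world — w0:{}; w1:{q}; w2:{p}.
w0 ⊮ ¬(q ∧ p) → (¬q ∨ ¬p): already at w0 itself, w0 ⊩ ¬(q ∧ p) but w0 ⊮ ¬q ∨ ¬p.
w0 ⊮ ¬q ∨ ¬p: neither disjunct is forced at w0.
w0 ⊮ ¬q since w1 is accessible from w0 and w1 ⊩ q.
So the root w0 does not force the formula.

No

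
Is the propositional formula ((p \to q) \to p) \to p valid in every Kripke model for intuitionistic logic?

No

This is Peirce's law, which is not intuitionistically valid.
A Kripke countermodel: worlds 0, 1; order generated by 0 \le 1; atoms true at each world — 0:{}; 1:{p}.
0 \nVdash ((p \to q) \to p) \to p: already at 0 itself, 0 \Vdash (p \to q) \to p but 0 \nVdash p.
0 lacks atom p, so 0 \nVdash p.
So the root 0 does not force the formula.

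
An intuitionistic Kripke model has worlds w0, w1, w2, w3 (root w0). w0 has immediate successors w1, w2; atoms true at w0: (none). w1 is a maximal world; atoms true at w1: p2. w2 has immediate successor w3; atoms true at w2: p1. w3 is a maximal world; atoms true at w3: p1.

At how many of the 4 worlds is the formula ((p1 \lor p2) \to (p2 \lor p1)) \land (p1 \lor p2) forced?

w0: does not force it — w0 \nVdash ((p1 \lor p2) \to (p2 \lor p1)) \land (p1 \lor p2) since w0 fails p1 \lor p2.
w1: forces it.
w2: forces it.
w3: forces it.
Worlds forcing the formula: {w1, w2, w3}.

3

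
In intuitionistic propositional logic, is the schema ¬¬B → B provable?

No

This is double-negation elimination, which is not intuitionistically valid.
A Kripke countermodel: worlds u, v; order generated by u ≤ v; atoms true at each world — u:{}; v:{B}.
u ⊮ ¬¬B → B: already at u itself, u ⊩ ¬¬B but u ⊮ B.
u lacks atom B, so u ⊮ B.
So the root u does not force the formula.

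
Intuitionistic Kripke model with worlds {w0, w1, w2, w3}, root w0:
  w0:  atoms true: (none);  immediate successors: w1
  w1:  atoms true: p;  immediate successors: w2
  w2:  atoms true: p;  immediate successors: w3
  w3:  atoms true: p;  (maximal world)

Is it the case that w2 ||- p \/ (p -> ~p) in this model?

w2 ||- p \/ (p -> ~p) via the disjunct p.

Yes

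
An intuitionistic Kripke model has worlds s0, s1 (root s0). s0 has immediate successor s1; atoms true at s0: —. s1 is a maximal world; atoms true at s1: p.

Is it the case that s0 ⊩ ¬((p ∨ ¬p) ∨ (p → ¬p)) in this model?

No

s0 ⊮ ¬((p ∨ ¬p) ∨ (p → ¬p)) since s1 is accessible from s0 and s1 ⊩ (p ∨ ¬p) ∨ (p → ¬p).
s1 ⊩ (p ∨ ¬p) ∨ (p → ¬p) via the disjunct p ∨ ¬p.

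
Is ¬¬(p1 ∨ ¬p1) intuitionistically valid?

Yes

This is the double negation of excluded middle, which is intuitionistically derivable.
Assuming ¬(p1 ∨ ¬p1): from p1 we'd get p1 ∨ ¬p1, so ¬p1; but then p1 ∨ ¬p1 again — contradiction. Hence ¬¬(p1 ∨ ¬p1).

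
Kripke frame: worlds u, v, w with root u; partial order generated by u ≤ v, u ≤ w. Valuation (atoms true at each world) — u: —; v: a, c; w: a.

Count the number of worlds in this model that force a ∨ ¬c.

2

u: does not force it — u ⊮ a ∨ ¬c: neither disjunct is forced at u.
v: forces it.
w: forces it.
Worlds forcing the formula: {v, w}.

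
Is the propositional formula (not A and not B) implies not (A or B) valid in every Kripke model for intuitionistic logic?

Yes

This is a constructively valid De Morgan direction (conjunction of negations to negated disjunction), which is intuitionistically derivable.
If both not A and not B hold at a world, no accessible world forces A or forces B, so none forces A or B.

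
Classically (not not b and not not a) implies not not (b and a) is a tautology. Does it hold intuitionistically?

This is the distribution of double negation over conjunction, which is intuitionistically derivable.
Assume not not b, not not a, and not (b and a). From b we'd get not a (since b and a is refuted), contradicting not not a; so not b, contradicting not not b.

Yes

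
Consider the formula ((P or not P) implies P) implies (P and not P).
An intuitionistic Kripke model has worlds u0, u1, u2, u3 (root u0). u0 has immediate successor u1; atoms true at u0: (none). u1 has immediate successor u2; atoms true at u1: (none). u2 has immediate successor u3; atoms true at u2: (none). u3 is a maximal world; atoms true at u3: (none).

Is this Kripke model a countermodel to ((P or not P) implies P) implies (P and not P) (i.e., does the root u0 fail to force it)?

No

u0 forces ((P or not P) implies P) implies (P and not P) vacuously: no world accessible from u0 forces the antecedent (P or not P) implies P.
So the root u0 forces ((P or not P) implies P) implies (P and not P); the model is not a countermodel.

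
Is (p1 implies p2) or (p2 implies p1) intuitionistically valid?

This is the Gödel–Dummett linearity axiom, which is not intuitionistically valid.
A Kripke countermodel: worlds 0, 1, 2; order generated by 0 <= 1, 0 <= 2; atoms true at each world — 0:{}; 1:{p1}; 2:{p2}.
0 does not force (p1 implies p2) or (p2 implies p1): neither disjunct is forced at 0.
0 does not force p1 implies p2: at the accessible world 1, 1 forces p1 but 1 does not force p2.
1 lacks atom p2, so 1 does not force p2.
So the root 0 does not force the formula.

No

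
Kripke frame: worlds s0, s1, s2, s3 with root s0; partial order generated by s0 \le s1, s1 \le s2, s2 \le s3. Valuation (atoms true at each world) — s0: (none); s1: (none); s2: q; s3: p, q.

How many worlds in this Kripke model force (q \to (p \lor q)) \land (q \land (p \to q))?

2

s0: does not force it — s0 \nVdash (q \to (p \lor q)) \land (q \land (p \to q)) since s0 fails q \land (p \to q).
s1: does not force it — s1 \nVdash (q \to (p \lor q)) \land (q \land (p \to q)) since s1 fails q \land (p \to q).
s2: forces it.
s3: forces it.
Worlds forcing the formula: {s2, s3}.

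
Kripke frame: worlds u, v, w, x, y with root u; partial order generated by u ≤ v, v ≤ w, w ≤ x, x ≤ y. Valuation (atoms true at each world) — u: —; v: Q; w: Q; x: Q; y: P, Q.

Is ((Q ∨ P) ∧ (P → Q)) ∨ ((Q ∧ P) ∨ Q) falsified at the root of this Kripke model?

u ⊮ ((Q ∨ P) ∧ (P → Q)) ∨ ((Q ∧ P) ∨ Q): neither disjunct is forced at u.
u ⊮ (Q ∨ P) ∧ (P → Q) since u fails Q ∨ P.
So the root u does not force ((Q ∨ P) ∧ (P → Q)) ∨ ((Q ∧ P) ∨ Q); the model is a countermodel.

Yes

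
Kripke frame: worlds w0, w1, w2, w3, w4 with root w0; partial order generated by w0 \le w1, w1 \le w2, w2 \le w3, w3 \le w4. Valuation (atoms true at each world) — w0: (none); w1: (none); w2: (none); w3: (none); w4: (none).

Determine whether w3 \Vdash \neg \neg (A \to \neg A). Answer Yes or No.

w3 \Vdash \neg \neg (A \to \neg A): no world accessible from w3 forces \neg (A \to \neg A).

Yes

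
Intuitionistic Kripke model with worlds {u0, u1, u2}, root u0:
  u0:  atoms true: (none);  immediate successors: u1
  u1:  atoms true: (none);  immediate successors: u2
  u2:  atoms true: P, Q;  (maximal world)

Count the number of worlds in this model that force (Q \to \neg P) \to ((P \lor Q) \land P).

u0: forces it.
u1: forces it.
u2: forces it.
Worlds forcing the formula: {u0, u1, u2}.

3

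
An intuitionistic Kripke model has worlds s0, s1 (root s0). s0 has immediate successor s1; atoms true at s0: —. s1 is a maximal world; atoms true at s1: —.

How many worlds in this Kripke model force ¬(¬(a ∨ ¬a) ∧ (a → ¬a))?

s0: forces it.
s1: forces it.
Worlds forcing the formula: {s0, s1}.

2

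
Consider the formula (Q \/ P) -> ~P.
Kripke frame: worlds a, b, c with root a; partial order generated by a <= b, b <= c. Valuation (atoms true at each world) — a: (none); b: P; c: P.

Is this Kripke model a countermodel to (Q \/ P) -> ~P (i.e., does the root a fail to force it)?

Yes

a ||-/- (Q \/ P) -> ~P: at the accessible world b, b ||- Q \/ P but b ||-/- ~P.
b ||-/- ~P since b is accessible from b and b ||- P.
So the root a does not force (Q \/ P) -> ~P; the model is a countermodel.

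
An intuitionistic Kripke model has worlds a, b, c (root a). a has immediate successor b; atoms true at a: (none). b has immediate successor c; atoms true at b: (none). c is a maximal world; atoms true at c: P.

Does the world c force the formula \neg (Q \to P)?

c \nVdash \neg (Q \to P) since c is accessible from c and c \Vdash Q \to P.
c \Vdash Q \to P vacuously: no world accessible from c forces the antecedent Q.

No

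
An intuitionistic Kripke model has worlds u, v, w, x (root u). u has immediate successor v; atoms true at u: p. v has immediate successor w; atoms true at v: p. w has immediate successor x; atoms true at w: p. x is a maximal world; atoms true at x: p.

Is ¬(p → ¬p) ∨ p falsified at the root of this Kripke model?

u ⊩ ¬(p → ¬p) ∨ p via the disjunct ¬(p → ¬p).
So the root u forces ¬(p → ¬p) ∨ p; the model is not a countermodel.

No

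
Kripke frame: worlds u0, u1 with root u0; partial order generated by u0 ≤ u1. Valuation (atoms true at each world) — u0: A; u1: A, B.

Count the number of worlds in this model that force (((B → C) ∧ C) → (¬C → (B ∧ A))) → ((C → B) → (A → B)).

u0: does not force it — u0 ⊮ (((B → C) ∧ C) → (¬C → (B ∧ A))) → ((C → B) → (A → B)): already at u0 itself, u0 ⊩ ((B → C) ∧ C) → (¬C → (B ∧ A)) but u0 ⊮ (C → B) → (A → B).
u1: forces it.
Worlds forcing the formula: {u1}.

1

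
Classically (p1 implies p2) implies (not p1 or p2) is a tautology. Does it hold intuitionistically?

No

This is the material-implication-as-disjunction principle, which is not intuitionistically valid.
A Kripke countermodel: worlds s0, s1; order generated by s0 <= s1; atoms true at each world — s0:{}; s1:{p1,p2}.
s0 does not force (p1 implies p2) implies (not p1 or p2): already at s0 itself, s0 forces p1 implies p2 but s0 does not force not p1 or p2.
s0 does not force not p1 or p2: neither disjunct is forced at s0.
s0 does not force not p1 since s1 is accessible from s0 and s1 forces p1.
So the root s0 does not force the formula.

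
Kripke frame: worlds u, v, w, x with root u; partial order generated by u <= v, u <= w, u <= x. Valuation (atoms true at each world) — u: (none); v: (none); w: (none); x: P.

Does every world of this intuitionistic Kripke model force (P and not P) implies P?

u forces (P and not P) implies P vacuously: no world accessible from u forces the antecedent P and not P.
Since the root u forces (P and not P) implies P and forcing is persistent (monotone upward), every world forces it.

Yes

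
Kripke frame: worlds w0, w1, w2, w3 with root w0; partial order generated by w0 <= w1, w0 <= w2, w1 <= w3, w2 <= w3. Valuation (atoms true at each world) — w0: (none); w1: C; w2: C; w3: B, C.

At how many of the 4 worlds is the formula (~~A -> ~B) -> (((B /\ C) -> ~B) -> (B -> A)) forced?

w0: forces it.
w1: forces it.
w2: forces it.
w3: forces it.
Worlds forcing the formula: {w0, w1, w2, w3}.

4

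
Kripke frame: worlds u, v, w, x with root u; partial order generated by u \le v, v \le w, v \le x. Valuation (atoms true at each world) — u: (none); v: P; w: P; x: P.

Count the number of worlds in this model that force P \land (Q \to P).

3

u: does not force it — u \nVdash P \land (Q \to P) since u fails P.
v: forces it.
w: forces it.
x: forces it.
Worlds forcing the formula: {v, w, x}.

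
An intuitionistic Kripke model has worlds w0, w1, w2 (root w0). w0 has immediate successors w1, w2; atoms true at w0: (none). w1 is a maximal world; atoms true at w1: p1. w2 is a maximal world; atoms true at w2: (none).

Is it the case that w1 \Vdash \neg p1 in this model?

No

w1 \nVdash \neg p1 since w1 is accessible from w1 and w1 \Vdash p1.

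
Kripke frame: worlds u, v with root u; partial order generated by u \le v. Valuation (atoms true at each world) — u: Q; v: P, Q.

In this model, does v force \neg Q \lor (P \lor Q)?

Yes

v \Vdash \neg Q \lor (P \lor Q) via the disjunct P \lor Q.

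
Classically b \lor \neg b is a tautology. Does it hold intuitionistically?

No

This is the law of excluded middle, which is not intuitionistically valid.
A Kripke countermodel: worlds u, v; order generated by u \le v; atoms true at each world — u:{}; v:{b}.
u \nVdash b \lor \neg b: neither disjunct is forced at u.
u lacks atom b, so u \nVdash b.
So the root u does not force the formula.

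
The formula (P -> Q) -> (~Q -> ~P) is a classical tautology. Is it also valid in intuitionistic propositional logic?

Yes

This is the forward direction of contraposition, which is intuitionistically derivable.
Assume P -> Q and ~Q. If P held then Q would follow, contradicting ~Q; so ~P.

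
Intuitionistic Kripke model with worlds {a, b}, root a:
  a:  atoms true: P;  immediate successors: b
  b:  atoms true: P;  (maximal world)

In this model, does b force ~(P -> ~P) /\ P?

Yes

b ||- ~(P -> ~P) /\ P since b forces both conjuncts.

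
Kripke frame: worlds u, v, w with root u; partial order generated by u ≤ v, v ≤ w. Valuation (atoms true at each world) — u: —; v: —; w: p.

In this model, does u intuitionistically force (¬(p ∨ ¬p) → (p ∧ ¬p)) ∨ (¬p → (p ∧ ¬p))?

Yes

u ⊩ (¬(p ∨ ¬p) → (p ∧ ¬p)) ∨ (¬p → (p ∧ ¬p)) via the disjunct ¬(p ∨ ¬p) → (p ∧ ¬p).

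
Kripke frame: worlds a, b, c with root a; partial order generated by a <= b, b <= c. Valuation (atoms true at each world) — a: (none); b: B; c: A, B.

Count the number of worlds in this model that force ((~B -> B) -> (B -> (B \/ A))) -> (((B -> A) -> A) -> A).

a: does not force it — a ||-/- ((~B -> B) -> (B -> (B \/ A))) -> (((B -> A) -> A) -> A): already at a itself, a ||- (~B -> B) -> (B -> (B \/ A)) but a ||-/- ((B -> A) -> A) -> A.
b: does not force it — b ||-/- ((~B -> B) -> (B -> (B \/ A))) -> (((B -> A) -> A) -> A): already at b itself, b ||- (~B -> B) -> (B -> (B \/ A)) but b ||-/- ((B -> A) -> A) -> A.
c: forces it.
Worlds forcing the formula: {c}.

1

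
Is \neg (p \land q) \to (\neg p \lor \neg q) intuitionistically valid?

No

This is the constructively invalid direction of De Morgan's law for conjunction, which is not intuitionistically valid.
A Kripke countermodel: worlds w0, w1, w2; order generated by w0 \le w1, w0 \le w2; atoms true at each world — w0:{}; w1:{p}; w2:{q}.
w0 \nVdash \neg (p \land q) \to (\neg p \lor \neg q): already at w0 itself, w0 \Vdash \neg (p \land q) but w0 \nVdash \neg p \lor \neg q.
w0 \nVdash \neg p \lor \neg q: neither disjunct is forced at w0.
w0 \nVdash \neg p since w1 is accessible from w0 and w1 \Vdash p.
So the root w0 does not force the formula.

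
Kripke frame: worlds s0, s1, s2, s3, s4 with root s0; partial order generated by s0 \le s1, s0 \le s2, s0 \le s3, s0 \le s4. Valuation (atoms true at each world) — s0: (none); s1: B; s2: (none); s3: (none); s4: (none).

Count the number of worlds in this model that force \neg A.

5

s0: forces it.
s1: forces it.
s2: forces it.
s3: forces it.
s4: forces it.
Worlds forcing the formula: {s0, s1, s2, s3, s4}.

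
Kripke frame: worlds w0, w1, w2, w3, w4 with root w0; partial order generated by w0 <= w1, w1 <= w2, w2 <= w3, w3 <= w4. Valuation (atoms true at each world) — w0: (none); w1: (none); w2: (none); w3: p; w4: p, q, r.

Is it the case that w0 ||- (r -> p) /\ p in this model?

No

w0 ||-/- (r -> p) /\ p since w0 fails p.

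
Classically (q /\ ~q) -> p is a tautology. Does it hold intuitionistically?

This is an instance of ex falso quodlibet, which is intuitionistically derivable.
No world can force both q and ~q, so the antecedent q /\ ~q is never forced and the implication holds vacuously at every world.

Yes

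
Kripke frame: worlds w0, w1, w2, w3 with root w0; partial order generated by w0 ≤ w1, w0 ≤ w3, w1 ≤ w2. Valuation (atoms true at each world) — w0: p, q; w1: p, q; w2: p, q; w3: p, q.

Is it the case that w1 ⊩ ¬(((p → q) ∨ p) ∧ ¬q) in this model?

w1 ⊩ ¬(((p → q) ∨ p) ∧ ¬q): no world accessible from w1 forces ((p → q) ∨ p) ∧ ¬q.

Yes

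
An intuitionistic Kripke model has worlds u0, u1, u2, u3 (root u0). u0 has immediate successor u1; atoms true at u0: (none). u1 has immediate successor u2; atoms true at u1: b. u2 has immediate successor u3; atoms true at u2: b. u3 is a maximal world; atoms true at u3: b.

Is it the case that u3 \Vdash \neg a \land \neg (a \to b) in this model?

No

u3 \nVdash \neg a \land \neg (a \to b) since u3 fails \neg (a \to b).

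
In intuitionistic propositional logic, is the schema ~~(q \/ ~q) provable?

This is the double negation of excluded middle, which is intuitionistically derivable.
Assuming ~(q \/ ~q): from q we'd get q \/ ~q, so ~q; but then q \/ ~q again — contradiction. Hence ~~(q \/ ~q).

Yes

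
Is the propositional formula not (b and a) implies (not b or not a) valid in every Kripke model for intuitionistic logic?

No

This is the constructively invalid direction of De Morgan's law for conjunction, which is not intuitionistically valid.
A Kripke countermodel: worlds u0, u1, u2; order generated by u0 <= u1, u0 <= u2; atoms true at each world — u0:{}; u1:{b}; u2:{a}.
u0 does not force not (b and a) implies (not b or not a): already at u0 itself, u0 forces not (b and a) but u0 does not force not b or not a.
u0 does not force not b or not a: neither disjunct is forced at u0.
u0 does not force not b since u1 is accessible from u0 and u1 forces b.
So the root u0 does not force the formula.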